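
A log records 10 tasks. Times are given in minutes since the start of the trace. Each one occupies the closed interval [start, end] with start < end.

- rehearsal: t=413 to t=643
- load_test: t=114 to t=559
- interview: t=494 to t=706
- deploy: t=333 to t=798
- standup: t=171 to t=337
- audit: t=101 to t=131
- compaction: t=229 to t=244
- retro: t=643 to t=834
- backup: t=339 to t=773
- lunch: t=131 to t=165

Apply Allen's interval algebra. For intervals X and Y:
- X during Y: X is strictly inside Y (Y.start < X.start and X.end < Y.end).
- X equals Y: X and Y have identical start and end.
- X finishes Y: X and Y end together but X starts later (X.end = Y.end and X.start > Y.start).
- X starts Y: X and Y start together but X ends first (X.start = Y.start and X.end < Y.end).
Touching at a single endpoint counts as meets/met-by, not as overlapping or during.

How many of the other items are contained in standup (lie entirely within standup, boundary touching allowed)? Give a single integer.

Target standup = [t=171, t=337].
audit [t=101, t=131] → before → no.
backup [t=339, t=773] → after → no.
compaction [t=229, t=244] → during → counts.
deploy [t=333, t=798] → overlapped-by → no.
interview [t=494, t=706] → after → no.
load_test [t=114, t=559] → contains → no.
lunch [t=131, t=165] → before → no.
rehearsal [t=413, t=643] → after → no.
retro [t=643, t=834] → after → no.
Total: 1.

1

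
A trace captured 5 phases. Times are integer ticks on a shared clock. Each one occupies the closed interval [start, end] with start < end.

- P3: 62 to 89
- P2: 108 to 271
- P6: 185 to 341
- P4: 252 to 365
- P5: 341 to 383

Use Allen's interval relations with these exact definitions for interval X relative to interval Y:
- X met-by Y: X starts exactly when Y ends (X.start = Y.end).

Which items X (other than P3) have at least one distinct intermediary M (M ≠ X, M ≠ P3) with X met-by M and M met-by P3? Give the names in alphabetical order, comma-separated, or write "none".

Target P3 = [62, 89].
Intermediaries M with M met-by P3: none.
Union: none.

none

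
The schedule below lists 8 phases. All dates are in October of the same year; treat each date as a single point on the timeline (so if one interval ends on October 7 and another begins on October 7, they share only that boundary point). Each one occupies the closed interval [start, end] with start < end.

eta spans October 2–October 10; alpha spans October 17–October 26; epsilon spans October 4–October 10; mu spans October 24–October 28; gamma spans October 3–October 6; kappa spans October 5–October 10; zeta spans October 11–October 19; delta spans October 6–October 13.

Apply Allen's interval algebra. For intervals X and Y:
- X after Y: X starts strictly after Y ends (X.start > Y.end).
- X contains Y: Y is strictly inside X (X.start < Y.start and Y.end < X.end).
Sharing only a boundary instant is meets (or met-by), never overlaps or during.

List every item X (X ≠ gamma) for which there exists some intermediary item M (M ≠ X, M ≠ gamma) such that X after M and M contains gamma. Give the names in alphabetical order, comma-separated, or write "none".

Target gamma = [October 3, October 6].
Intermediaries M with M contains gamma: eta.
Via eta — items with X after eta: alpha, mu, zeta.
Union: alpha, mu, zeta.

alpha, mu, zeta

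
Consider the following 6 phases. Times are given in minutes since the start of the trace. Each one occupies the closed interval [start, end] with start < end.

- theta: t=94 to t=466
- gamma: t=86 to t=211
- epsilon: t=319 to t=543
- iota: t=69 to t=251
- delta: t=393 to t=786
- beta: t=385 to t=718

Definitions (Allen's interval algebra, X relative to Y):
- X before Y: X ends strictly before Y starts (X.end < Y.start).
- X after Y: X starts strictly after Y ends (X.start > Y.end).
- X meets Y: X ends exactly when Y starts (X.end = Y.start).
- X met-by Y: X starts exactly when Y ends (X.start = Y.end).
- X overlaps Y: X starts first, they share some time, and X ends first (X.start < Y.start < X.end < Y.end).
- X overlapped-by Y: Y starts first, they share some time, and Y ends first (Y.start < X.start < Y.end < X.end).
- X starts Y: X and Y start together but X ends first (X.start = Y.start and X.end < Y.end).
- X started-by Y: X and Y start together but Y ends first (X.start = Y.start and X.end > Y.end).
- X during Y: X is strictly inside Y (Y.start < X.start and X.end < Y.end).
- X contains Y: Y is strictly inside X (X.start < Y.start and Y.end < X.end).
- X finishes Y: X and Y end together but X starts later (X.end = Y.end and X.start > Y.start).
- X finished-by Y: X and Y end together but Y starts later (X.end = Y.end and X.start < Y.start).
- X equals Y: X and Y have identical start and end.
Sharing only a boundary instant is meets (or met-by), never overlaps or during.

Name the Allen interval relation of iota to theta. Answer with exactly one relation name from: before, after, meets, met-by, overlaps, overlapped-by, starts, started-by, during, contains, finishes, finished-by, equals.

iota = [t=69, t=251]; theta = [t=94, t=466].
Compare endpoints: iota.start < theta.start, iota.start < theta.end, iota.end > theta.start, iota.end < theta.end.
That pattern is 'overlaps'.

overlaps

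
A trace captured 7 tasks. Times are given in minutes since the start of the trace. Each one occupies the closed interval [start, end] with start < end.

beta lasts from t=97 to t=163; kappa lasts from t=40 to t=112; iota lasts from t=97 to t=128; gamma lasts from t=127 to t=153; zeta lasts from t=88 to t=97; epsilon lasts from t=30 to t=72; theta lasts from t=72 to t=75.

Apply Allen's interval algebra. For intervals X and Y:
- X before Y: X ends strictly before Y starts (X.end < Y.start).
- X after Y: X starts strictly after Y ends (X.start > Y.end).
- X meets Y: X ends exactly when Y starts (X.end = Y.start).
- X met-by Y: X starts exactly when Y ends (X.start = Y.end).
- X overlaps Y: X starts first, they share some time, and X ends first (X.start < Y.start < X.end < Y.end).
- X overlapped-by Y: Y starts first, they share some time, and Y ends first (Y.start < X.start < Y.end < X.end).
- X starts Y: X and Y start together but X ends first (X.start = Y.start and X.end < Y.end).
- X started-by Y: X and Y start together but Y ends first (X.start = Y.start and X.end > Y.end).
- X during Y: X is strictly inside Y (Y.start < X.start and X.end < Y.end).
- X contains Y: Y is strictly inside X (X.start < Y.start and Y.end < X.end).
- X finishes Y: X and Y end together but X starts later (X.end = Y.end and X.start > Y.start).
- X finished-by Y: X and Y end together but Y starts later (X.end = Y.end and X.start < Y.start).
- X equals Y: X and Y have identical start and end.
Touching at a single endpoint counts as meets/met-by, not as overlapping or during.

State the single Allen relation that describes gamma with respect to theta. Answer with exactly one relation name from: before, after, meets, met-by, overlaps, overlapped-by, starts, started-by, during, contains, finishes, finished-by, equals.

gamma = [t=127, t=153]; theta = [t=72, t=75].
Compare endpoints: gamma.start > theta.start, gamma.start > theta.end, gamma.end > theta.start, gamma.end > theta.end.
That pattern is 'after'.

after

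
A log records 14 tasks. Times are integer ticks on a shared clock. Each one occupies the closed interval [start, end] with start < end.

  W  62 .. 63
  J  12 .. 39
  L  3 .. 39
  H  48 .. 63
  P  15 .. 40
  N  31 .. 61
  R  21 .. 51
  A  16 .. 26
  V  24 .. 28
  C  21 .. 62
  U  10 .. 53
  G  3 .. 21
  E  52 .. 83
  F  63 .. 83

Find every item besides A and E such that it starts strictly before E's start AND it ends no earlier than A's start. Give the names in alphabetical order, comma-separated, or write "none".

C, G, H, J, L, N, P, R, U, V

Conditions: its start is strictly before E's start (X.start < 52) AND its end is no earlier than A's start (X.end >= 16).
C: start 21 < 52? ✓; end 62 >= 16? ✓ → yes.
F: start 63 < 52? ✗; end 83 >= 16? ✓ → no.
G: start 3 < 52? ✓; end 21 >= 16? ✓ → yes.
H: start 48 < 52? ✓; end 63 >= 16? ✓ → yes.
J: start 12 < 52? ✓; end 39 >= 16? ✓ → yes.
L: start 3 < 52? ✓; end 39 >= 16? ✓ → yes.
N: start 31 < 52? ✓; end 61 >= 16? ✓ → yes.
P: start 15 < 52? ✓; end 40 >= 16? ✓ → yes.
R: start 21 < 52? ✓; end 51 >= 16? ✓ → yes.
U: start 10 < 52? ✓; end 53 >= 16? ✓ → yes.
V: start 24 < 52? ✓; end 28 >= 16? ✓ → yes.
W: start 62 < 52? ✗; end 63 >= 16? ✓ → no.
Result: C, G, H, J, L, N, P, R, U, V.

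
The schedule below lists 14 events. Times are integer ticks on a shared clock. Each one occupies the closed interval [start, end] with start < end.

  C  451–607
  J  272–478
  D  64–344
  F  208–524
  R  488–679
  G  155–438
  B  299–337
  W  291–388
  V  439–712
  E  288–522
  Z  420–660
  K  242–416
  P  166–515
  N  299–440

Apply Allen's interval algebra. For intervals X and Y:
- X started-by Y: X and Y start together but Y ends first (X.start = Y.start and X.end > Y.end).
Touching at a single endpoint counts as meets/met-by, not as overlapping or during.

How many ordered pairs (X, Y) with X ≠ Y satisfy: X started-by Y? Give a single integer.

Checking all 182 ordered pairs for relation 'started-by'; matching pairs in alphabetical order:
(N, B): N started-by B ✓
Count: 1.

1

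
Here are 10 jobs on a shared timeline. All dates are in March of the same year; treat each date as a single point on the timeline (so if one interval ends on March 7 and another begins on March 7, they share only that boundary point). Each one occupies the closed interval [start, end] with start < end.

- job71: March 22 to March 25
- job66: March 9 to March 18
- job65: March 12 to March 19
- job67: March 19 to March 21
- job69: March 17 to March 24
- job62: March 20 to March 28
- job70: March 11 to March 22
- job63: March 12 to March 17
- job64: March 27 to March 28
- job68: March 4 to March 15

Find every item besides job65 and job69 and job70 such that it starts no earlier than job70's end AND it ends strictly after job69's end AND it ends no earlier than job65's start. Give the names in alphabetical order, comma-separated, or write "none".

Conditions: its start is no earlier than job70's end (X.start >= March 22) AND its end is strictly after job69's end (X.end > March 24) AND its end is no earlier than job65's start (X.end >= March 12).
job62: start March 20 >= March 22? ✗; end March 28 > March 24? ✓; end March 28 >= March 12? ✓ → no.
job63: start March 12 >= March 22? ✗; end March 17 > March 24? ✗; end March 17 >= March 12? ✓ → no.
job64: start March 27 >= March 22? ✓; end March 28 > March 24? ✓; end March 28 >= March 12? ✓ → yes.
job66: start March 9 >= March 22? ✗; end March 18 > March 24? ✗; end March 18 >= March 12? ✓ → no.
job67: start March 19 >= March 22? ✗; end March 21 > March 24? ✗; end March 21 >= March 12? ✓ → no.
job68: start March 4 >= March 22? ✗; end March 15 > March 24? ✗; end March 15 >= March 12? ✓ → no.
job71: start March 22 >= March 22? ✓; end March 25 > March 24? ✓; end March 25 >= March 12? ✓ → yes.
Result: job64, job71.

job64, job71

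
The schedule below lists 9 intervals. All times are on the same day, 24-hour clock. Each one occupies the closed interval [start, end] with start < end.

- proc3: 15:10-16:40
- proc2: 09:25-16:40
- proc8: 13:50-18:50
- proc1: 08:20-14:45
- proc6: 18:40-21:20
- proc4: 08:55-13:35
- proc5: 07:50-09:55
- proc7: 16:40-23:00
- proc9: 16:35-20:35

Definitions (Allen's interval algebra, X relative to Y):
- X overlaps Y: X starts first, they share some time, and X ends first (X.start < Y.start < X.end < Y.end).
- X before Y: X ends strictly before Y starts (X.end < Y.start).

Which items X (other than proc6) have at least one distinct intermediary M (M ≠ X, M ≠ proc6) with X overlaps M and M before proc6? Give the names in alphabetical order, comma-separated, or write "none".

Target proc6 = [18:40, 21:20].
Intermediaries M with M before proc6: proc1, proc2, proc3, proc4, proc5.
Via proc1 — items with X overlaps proc1: proc5.
Via proc2 — items with X overlaps proc2: proc1, proc4, proc5.
Via proc3 — items with X overlaps proc3: none.
Via proc4 — items with X overlaps proc4: proc5.
Via proc5 — items with X overlaps proc5: none.
Union: proc1, proc4, proc5.

proc1, proc4, proc5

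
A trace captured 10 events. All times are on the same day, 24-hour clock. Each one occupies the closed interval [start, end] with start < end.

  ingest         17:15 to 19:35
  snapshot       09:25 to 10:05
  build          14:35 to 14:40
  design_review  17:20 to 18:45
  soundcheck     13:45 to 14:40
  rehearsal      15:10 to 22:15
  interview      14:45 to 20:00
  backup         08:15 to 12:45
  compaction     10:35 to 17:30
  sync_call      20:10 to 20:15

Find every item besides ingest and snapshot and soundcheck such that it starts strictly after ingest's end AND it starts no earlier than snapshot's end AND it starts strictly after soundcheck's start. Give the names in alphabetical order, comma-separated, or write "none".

sync_call

Conditions: its start is strictly after ingest's end (X.start > 19:35) AND its start is no earlier than snapshot's end (X.start >= 10:05) AND its start is strictly after soundcheck's start (X.start > 13:45).
backup: start 08:15 > 19:35? ✗; start 08:15 >= 10:05? ✗; start 08:15 > 13:45? ✗ → no.
build: start 14:35 > 19:35? ✗; start 14:35 >= 10:05? ✓; start 14:35 > 13:45? ✓ → no.
compaction: start 10:35 > 19:35? ✗; start 10:35 >= 10:05? ✓; start 10:35 > 13:45? ✗ → no.
design_review: start 17:20 > 19:35? ✗; start 17:20 >= 10:05? ✓; start 17:20 > 13:45? ✓ → no.
interview: start 14:45 > 19:35? ✗; start 14:45 >= 10:05? ✓; start 14:45 > 13:45? ✓ → no.
rehearsal: start 15:10 > 19:35? ✗; start 15:10 >= 10:05? ✓; start 15:10 > 13:45? ✓ → no.
sync_call: start 20:10 > 19:35? ✓; start 20:10 >= 10:05? ✓; start 20:10 > 13:45? ✓ → yes.
Result: sync_call.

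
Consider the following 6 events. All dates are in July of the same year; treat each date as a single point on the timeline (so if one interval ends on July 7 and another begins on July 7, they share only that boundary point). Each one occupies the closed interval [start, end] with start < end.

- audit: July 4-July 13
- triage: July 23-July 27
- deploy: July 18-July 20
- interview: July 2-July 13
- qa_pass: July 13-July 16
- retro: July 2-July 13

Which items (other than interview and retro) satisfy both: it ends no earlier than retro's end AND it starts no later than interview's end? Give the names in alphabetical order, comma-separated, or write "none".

Conditions: its end is no earlier than retro's end (X.end >= July 13) AND its start is no later than interview's end (X.start <= July 13).
audit: end July 13 >= July 13? ✓; start July 4 <= July 13? ✓ → yes.
deploy: end July 20 >= July 13? ✓; start July 18 <= July 13? ✗ → no.
qa_pass: end July 16 >= July 13? ✓; start July 13 <= July 13? ✓ → yes.
triage: end July 27 >= July 13? ✓; start July 23 <= July 13? ✗ → no.
Result: audit, qa_pass.

audit, qa_pass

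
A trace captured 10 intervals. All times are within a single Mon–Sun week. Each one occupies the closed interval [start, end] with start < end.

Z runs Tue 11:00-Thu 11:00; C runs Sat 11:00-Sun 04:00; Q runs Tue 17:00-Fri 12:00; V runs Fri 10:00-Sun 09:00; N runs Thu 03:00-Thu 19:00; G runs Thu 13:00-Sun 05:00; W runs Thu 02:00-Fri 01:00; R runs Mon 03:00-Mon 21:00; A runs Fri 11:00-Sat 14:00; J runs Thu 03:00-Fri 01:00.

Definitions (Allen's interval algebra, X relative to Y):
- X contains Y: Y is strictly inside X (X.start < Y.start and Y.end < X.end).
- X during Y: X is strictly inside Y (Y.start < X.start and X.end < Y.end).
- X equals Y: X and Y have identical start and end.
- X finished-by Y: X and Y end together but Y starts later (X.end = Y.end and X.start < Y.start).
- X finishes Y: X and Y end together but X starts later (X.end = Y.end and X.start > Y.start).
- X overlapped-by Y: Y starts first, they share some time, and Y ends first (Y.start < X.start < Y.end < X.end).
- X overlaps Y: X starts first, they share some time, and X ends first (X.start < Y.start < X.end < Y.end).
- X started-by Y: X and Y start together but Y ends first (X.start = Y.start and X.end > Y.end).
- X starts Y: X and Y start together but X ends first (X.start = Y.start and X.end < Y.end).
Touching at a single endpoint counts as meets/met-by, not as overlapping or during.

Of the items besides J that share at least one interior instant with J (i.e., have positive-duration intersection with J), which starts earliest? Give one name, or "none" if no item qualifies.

Z

Target J = [Thu 03:00, Fri 01:00].
A [Fri 11:00, Sat 14:00] → after → excluded.
C [Sat 11:00, Sun 04:00] → after → excluded.
G [Thu 13:00, Sun 05:00] → overlapped-by → candidate.
N [Thu 03:00, Thu 19:00] → starts → candidate.
Q [Tue 17:00, Fri 12:00] → contains → candidate.
R [Mon 03:00, Mon 21:00] → before → excluded.
V [Fri 10:00, Sun 09:00] → after → excluded.
W [Thu 02:00, Fri 01:00] → finished-by → candidate.
Z [Tue 11:00, Thu 11:00] → overlaps → candidate.
Among candidates, earliest start is Tue 11:00 → Z.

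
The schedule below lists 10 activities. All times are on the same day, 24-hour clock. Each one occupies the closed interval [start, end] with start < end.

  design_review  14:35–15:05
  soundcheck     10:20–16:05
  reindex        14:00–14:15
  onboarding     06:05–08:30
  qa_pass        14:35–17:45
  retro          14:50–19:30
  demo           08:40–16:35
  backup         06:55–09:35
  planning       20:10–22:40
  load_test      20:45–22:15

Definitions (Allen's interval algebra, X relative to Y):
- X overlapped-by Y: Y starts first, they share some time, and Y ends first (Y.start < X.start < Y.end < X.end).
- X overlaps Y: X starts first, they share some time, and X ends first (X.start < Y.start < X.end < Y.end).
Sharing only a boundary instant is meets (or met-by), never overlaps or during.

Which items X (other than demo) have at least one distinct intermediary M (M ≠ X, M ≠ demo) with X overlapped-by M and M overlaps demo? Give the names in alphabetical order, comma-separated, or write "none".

none

Target demo = [08:40, 16:35].
Intermediaries M with M overlaps demo: backup.
Via backup — items with X overlapped-by backup: none.
Union: none.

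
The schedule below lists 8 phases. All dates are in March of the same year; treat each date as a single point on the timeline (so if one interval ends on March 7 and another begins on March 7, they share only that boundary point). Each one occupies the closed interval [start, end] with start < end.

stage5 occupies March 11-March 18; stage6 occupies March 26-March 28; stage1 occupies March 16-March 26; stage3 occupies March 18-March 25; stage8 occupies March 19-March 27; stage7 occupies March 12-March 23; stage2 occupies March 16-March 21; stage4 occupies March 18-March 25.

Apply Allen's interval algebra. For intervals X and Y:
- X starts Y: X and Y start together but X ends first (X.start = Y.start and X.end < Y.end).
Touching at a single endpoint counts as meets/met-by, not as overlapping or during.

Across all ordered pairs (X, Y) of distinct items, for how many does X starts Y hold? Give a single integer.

Checking all 56 ordered pairs for relation 'starts'; matching pairs in alphabetical order:
(stage2, stage1): stage2 starts stage1 ✓
Count: 1.

1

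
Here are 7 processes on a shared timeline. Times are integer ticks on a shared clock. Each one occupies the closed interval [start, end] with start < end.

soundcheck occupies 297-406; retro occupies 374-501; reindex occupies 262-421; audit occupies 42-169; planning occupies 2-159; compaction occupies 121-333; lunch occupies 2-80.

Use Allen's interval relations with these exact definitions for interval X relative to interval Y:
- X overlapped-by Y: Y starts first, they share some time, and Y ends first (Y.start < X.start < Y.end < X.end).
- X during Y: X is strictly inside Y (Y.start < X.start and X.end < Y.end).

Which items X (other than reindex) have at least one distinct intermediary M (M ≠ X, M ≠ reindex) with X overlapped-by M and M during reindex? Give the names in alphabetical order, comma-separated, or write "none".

Target reindex = [262, 421].
Intermediaries M with M during reindex: soundcheck.
Via soundcheck — items with X overlapped-by soundcheck: retro.
Union: retro.

retro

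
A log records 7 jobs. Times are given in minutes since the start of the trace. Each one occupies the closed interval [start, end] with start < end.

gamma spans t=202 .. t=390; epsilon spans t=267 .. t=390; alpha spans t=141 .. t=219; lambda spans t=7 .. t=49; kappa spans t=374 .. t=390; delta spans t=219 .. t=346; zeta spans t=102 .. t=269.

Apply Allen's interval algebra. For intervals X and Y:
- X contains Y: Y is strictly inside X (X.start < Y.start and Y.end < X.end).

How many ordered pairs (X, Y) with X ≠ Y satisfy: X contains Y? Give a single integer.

Checking all 42 ordered pairs for relation 'contains'; matching pairs in alphabetical order:
(gamma, delta): gamma contains delta ✓
(zeta, alpha): zeta contains alpha ✓
Count: 2.

2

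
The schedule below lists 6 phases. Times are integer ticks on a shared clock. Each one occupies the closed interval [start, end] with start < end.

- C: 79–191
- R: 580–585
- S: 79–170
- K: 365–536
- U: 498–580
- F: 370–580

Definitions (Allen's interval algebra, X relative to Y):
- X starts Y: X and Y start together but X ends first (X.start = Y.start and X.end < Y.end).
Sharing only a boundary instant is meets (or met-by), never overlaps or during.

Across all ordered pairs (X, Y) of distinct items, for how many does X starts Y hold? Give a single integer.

1

Checking all 30 ordered pairs for relation 'starts'; matching pairs in alphabetical order:
(S, C): S starts C ✓
Count: 1.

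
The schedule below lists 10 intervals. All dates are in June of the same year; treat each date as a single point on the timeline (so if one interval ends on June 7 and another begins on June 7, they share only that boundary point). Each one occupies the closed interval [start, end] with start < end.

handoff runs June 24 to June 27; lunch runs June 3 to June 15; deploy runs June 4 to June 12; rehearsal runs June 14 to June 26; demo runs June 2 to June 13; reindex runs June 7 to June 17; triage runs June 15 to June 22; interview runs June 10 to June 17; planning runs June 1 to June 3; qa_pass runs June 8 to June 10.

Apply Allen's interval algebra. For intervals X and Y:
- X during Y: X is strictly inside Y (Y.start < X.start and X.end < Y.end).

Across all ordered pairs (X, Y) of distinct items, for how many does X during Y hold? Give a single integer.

Checking all 90 ordered pairs for relation 'during'; matching pairs in alphabetical order:
(deploy, demo): deploy during demo ✓
(deploy, lunch): deploy during lunch ✓
(qa_pass, demo): qa_pass during demo ✓
(qa_pass, deploy): qa_pass during deploy ✓
(qa_pass, lunch): qa_pass during lunch ✓
(qa_pass, reindex): qa_pass during reindex ✓
(triage, rehearsal): triage during rehearsal ✓
Count: 7.

7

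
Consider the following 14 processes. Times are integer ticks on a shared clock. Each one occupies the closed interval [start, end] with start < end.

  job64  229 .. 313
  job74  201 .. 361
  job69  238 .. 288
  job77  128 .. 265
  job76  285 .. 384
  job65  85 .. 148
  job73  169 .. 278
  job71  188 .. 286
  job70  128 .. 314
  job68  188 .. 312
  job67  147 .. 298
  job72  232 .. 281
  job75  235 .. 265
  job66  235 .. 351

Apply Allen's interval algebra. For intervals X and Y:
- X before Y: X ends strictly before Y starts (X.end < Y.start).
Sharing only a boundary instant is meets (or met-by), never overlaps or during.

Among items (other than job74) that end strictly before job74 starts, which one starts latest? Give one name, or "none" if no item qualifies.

job65

Target job74 = [201, 361].
job64 [229, 313] → during → excluded.
job65 [85, 148] → before → candidate.
job66 [235, 351] → during → excluded.
job67 [147, 298] → overlaps → excluded.
job68 [188, 312] → overlaps → excluded.
job69 [238, 288] → during → excluded.
job70 [128, 314] → overlaps → excluded.
job71 [188, 286] → overlaps → excluded.
job72 [232, 281] → during → excluded.
job73 [169, 278] → overlaps → excluded.
job75 [235, 265] → during → excluded.
job76 [285, 384] → overlapped-by → excluded.
job77 [128, 265] → overlaps → excluded.
Among candidates, latest start is 85 → job65.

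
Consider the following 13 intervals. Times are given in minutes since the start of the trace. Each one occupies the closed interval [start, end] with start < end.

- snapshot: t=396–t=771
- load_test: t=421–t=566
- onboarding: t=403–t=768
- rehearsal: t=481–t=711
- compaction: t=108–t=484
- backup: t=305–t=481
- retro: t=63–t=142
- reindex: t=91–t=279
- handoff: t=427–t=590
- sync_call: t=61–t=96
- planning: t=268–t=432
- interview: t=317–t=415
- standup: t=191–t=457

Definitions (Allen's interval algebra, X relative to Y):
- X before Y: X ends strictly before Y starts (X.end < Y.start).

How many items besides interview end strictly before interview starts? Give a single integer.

3

Target interview = [t=317, t=415].
backup [t=305, t=481] → contains → no.
compaction [t=108, t=484] → contains → no.
handoff [t=427, t=590] → after → no.
load_test [t=421, t=566] → after → no.
onboarding [t=403, t=768] → overlapped-by → no.
planning [t=268, t=432] → contains → no.
rehearsal [t=481, t=711] → after → no.
reindex [t=91, t=279] → before → counts.
retro [t=63, t=142] → before → counts.
snapshot [t=396, t=771] → overlapped-by → no.
standup [t=191, t=457] → contains → no.
sync_call [t=61, t=96] → before → counts.
Total: 3.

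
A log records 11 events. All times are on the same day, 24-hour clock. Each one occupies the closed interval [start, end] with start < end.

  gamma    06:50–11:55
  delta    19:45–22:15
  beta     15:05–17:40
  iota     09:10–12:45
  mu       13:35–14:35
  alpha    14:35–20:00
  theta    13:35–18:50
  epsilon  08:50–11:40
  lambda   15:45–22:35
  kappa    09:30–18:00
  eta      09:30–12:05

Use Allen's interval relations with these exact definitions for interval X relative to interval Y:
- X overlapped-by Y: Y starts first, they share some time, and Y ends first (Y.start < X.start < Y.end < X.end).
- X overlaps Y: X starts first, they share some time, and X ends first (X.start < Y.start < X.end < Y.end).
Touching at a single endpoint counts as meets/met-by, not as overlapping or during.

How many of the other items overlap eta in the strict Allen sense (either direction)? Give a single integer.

Target eta = [09:30, 12:05].
alpha [14:35, 20:00] → after → no.
beta [15:05, 17:40] → after → no.
delta [19:45, 22:15] → after → no.
epsilon [08:50, 11:40] → overlaps → counts.
gamma [06:50, 11:55] → overlaps → counts.
iota [09:10, 12:45] → contains → no.
kappa [09:30, 18:00] → started-by → no.
lambda [15:45, 22:35] → after → no.
mu [13:35, 14:35] → after → no.
theta [13:35, 18:50] → after → no.
Total: 2.

2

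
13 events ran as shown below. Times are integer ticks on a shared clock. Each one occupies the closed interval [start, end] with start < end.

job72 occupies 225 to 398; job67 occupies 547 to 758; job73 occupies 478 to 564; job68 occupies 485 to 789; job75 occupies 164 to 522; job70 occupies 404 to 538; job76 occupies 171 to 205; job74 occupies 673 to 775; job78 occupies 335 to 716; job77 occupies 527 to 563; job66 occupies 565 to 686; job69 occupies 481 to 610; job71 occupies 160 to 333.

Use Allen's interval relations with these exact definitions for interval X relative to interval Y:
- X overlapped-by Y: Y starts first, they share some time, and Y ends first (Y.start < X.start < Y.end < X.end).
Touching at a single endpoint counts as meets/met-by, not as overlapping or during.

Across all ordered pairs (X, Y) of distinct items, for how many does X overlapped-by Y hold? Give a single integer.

Checking all 156 ordered pairs for relation 'overlapped-by'; matching pairs in alphabetical order:
(job66, job69): job66 overlapped-by job69 ✓
(job67, job69): job67 overlapped-by job69 ✓
(job67, job73): job67 overlapped-by job73 ✓
(job67, job77): job67 overlapped-by job77 ✓
(job67, job78): job67 overlapped-by job78 ✓
(job68, job69): job68 overlapped-by job69 ✓
(job68, job70): job68 overlapped-by job70 ✓
(job68, job73): job68 overlapped-by job73 ✓
(job68, job75): job68 overlapped-by job75 ✓
(job68, job78): job68 overlapped-by job78 ✓
(job69, job70): job69 overlapped-by job70 ✓
(job69, job73): job69 overlapped-by job73 ✓
(job69, job75): job69 overlapped-by job75 ✓
(job70, job75): job70 overlapped-by job75 ✓
(job72, job71): job72 overlapped-by job71 ✓
(job73, job70): job73 overlapped-by job70 ✓
(job73, job75): job73 overlapped-by job75 ✓
(job74, job66): job74 overlapped-by job66 ✓
(job74, job67): job74 overlapped-by job67 ✓
(job74, job78): job74 overlapped-by job78 ✓
(job75, job71): job75 overlapped-by job71 ✓
(job77, job70): job77 overlapped-by job70 ✓
(job78, job72): job78 overlapped-by job72 ✓
(job78, job75): job78 overlapped-by job75 ✓
Count: 24.

24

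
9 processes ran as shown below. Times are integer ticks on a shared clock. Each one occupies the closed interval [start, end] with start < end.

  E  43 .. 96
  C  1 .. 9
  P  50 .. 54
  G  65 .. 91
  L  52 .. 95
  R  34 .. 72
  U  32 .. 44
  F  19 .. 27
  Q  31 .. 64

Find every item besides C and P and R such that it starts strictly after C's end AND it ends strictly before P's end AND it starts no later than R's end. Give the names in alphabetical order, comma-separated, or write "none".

Conditions: its start is strictly after C's end (X.start > 9) AND its end is strictly before P's end (X.end < 54) AND its start is no later than R's end (X.start <= 72).
E: start 43 > 9? ✓; end 96 < 54? ✗; start 43 <= 72? ✓ → no.
F: start 19 > 9? ✓; end 27 < 54? ✓; start 19 <= 72? ✓ → yes.
G: start 65 > 9? ✓; end 91 < 54? ✗; start 65 <= 72? ✓ → no.
L: start 52 > 9? ✓; end 95 < 54? ✗; start 52 <= 72? ✓ → no.
Q: start 31 > 9? ✓; end 64 < 54? ✗; start 31 <= 72? ✓ → no.
U: start 32 > 9? ✓; end 44 < 54? ✓; start 32 <= 72? ✓ → yes.
Result: F, U.

F, U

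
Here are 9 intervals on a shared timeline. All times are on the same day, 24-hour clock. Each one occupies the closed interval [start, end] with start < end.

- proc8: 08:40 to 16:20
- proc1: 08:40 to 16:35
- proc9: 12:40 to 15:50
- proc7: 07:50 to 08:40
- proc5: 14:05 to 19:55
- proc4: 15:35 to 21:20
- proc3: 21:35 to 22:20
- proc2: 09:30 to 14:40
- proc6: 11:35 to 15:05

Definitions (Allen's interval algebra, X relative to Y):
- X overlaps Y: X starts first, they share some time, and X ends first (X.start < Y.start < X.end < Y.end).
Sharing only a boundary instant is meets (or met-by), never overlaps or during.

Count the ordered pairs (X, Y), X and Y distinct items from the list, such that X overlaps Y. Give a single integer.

Checking all 72 ordered pairs for relation 'overlaps'; matching pairs in alphabetical order:
(proc1, proc4): proc1 overlaps proc4 ✓
(proc1, proc5): proc1 overlaps proc5 ✓
(proc2, proc5): proc2 overlaps proc5 ✓
(proc2, proc6): proc2 overlaps proc6 ✓
(proc2, proc9): proc2 overlaps proc9 ✓
(proc5, proc4): proc5 overlaps proc4 ✓
(proc6, proc5): proc6 overlaps proc5 ✓
(proc6, proc9): proc6 overlaps proc9 ✓
(proc8, proc4): proc8 overlaps proc4 ✓
(proc8, proc5): proc8 overlaps proc5 ✓
(proc9, proc4): proc9 overlaps proc4 ✓
(proc9, proc5): proc9 overlaps proc5 ✓
Count: 12.

12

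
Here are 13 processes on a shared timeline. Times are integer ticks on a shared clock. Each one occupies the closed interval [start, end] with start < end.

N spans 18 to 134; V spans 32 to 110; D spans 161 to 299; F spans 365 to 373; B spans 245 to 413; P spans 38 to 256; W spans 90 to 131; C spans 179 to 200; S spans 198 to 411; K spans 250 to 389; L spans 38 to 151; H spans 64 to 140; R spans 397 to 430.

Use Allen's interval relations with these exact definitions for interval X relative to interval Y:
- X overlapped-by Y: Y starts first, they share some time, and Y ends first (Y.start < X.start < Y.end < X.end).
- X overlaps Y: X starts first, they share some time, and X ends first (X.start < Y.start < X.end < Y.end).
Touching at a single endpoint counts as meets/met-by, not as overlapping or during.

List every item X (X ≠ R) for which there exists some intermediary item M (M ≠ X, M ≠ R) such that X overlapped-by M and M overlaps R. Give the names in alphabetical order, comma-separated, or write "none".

Target R = [397, 430].
Intermediaries M with M overlaps R: B, S.
Via B — items with X overlapped-by B: none.
Via S — items with X overlapped-by S: B.
Union: B.

B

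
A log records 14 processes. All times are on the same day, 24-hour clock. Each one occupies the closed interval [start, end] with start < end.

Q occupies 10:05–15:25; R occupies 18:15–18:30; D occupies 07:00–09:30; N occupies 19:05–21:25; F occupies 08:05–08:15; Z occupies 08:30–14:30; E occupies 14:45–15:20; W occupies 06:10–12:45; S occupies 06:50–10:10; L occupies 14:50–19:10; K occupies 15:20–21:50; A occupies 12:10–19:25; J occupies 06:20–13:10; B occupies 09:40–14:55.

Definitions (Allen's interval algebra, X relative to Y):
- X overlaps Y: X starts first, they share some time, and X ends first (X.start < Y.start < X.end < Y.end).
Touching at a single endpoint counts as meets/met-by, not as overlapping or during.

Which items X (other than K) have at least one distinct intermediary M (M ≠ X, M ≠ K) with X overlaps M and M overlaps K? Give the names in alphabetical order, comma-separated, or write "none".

B, E, J, Q, S, W, Z

Target K = [15:20, 21:50].
Intermediaries M with M overlaps K: A, L, Q.
Via A — items with X overlaps A: B, J, Q, W, Z.
Via L — items with X overlaps L: B, E, Q.
Via Q — items with X overlaps Q: B, J, S, W, Z.
Union: B, E, J, Q, S, W, Z.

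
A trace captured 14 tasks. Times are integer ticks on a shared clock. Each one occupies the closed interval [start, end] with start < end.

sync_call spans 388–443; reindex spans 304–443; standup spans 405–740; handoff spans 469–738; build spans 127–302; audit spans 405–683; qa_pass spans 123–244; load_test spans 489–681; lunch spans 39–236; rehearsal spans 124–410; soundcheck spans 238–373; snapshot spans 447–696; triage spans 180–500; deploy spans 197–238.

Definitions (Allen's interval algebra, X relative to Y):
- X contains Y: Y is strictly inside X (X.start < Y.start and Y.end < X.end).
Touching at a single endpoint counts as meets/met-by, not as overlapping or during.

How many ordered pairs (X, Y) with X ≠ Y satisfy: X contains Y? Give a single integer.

Checking all 182 ordered pairs for relation 'contains'; matching pairs in alphabetical order:
(audit, load_test): audit contains load_test ✓
(build, deploy): build contains deploy ✓
(handoff, load_test): handoff contains load_test ✓
(qa_pass, deploy): qa_pass contains deploy ✓
(rehearsal, build): rehearsal contains build ✓
(rehearsal, deploy): rehearsal contains deploy ✓
(rehearsal, soundcheck): rehearsal contains soundcheck ✓
(snapshot, load_test): snapshot contains load_test ✓
(standup, handoff): standup contains handoff ✓
(standup, load_test): standup contains load_test ✓
(standup, snapshot): standup contains snapshot ✓
(triage, deploy): triage contains deploy ✓
(triage, reindex): triage contains reindex ✓
(triage, soundcheck): triage contains soundcheck ✓
(triage, sync_call): triage contains sync_call ✓
Count: 15.

15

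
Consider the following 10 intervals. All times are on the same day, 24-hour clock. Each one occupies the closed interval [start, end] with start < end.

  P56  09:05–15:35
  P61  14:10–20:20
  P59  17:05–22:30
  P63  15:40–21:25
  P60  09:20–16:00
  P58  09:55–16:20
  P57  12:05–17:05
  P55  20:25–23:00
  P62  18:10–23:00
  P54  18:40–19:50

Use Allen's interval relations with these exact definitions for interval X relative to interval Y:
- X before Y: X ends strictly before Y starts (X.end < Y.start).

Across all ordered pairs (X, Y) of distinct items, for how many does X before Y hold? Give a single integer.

Checking all 90 ordered pairs for relation 'before'; matching pairs in alphabetical order:
(P54, P55): P54 before P55 ✓
(P56, P54): P56 before P54 ✓
(P56, P55): P56 before P55 ✓
(P56, P59): P56 before P59 ✓
(P56, P62): P56 before P62 ✓
(P56, P63): P56 before P63 ✓
(P57, P54): P57 before P54 ✓
(P57, P55): P57 before P55 ✓
(P57, P62): P57 before P62 ✓
(P58, P54): P58 before P54 ✓
(P58, P55): P58 before P55 ✓
(P58, P59): P58 before P59 ✓
(P58, P62): P58 before P62 ✓
(P60, P54): P60 before P54 ✓
(P60, P55): P60 before P55 ✓
(P60, P59): P60 before P59 ✓
(P60, P62): P60 before P62 ✓
(P61, P55): P61 before P55 ✓
Count: 18.

18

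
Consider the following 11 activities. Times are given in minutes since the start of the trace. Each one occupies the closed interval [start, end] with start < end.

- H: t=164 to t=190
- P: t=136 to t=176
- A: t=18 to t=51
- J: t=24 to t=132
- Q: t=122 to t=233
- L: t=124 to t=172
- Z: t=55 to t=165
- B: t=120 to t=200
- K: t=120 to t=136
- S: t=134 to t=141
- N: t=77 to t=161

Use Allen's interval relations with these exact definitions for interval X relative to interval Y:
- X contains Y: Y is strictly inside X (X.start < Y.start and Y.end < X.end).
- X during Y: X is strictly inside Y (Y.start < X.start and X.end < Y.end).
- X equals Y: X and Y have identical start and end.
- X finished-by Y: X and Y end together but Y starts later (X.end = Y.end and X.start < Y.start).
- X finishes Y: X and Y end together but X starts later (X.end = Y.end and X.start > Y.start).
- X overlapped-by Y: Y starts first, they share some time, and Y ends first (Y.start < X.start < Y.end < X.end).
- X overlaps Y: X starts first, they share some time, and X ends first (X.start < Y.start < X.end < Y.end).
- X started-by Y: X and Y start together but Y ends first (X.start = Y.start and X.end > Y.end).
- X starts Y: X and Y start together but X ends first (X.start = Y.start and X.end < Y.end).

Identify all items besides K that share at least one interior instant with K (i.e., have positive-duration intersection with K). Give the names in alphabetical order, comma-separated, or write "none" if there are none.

B, J, L, N, Q, S, Z

Target K = [t=120, t=136].
A [t=18, t=51] → before → no.
B [t=120, t=200] → started-by → yes.
H [t=164, t=190] → after → no.
J [t=24, t=132] → overlaps → yes.
L [t=124, t=172] → overlapped-by → yes.
N [t=77, t=161] → contains → yes.
P [t=136, t=176] → met-by → no.
Q [t=122, t=233] → overlapped-by → yes.
S [t=134, t=141] → overlapped-by → yes.
Z [t=55, t=165] → contains → yes.
Result: B, J, L, N, Q, S, Z.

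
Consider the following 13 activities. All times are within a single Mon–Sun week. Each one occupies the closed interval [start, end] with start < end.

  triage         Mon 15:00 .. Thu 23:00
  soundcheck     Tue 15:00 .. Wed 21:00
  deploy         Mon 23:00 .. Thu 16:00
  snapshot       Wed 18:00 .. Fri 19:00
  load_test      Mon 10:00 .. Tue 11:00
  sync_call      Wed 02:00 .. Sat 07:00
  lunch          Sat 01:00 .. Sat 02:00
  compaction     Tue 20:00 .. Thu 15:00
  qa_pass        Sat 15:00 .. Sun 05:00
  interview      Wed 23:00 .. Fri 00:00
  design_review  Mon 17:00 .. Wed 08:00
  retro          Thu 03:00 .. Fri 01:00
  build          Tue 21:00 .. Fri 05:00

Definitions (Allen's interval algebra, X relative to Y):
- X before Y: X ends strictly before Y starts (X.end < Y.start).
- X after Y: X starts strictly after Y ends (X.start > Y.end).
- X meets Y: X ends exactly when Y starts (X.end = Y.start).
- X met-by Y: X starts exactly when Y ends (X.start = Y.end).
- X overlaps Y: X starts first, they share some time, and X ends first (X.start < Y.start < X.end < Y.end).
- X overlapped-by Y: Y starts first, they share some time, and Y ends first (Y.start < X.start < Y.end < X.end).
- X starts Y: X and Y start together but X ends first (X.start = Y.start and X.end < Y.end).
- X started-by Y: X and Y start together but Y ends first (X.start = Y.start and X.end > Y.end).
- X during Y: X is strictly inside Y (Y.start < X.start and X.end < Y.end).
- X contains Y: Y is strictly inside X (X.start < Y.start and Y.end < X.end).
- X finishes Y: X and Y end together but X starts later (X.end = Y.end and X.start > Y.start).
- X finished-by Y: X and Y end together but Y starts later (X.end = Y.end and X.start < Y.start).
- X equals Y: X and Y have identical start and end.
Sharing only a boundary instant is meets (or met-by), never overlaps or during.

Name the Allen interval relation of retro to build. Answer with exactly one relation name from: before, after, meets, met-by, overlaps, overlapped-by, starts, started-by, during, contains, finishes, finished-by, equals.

retro = [Thu 03:00, Fri 01:00]; build = [Tue 21:00, Fri 05:00].
Compare endpoints: retro.start > build.start, retro.start < build.end, retro.end > build.start, retro.end < build.end.
That pattern is 'during'.

during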